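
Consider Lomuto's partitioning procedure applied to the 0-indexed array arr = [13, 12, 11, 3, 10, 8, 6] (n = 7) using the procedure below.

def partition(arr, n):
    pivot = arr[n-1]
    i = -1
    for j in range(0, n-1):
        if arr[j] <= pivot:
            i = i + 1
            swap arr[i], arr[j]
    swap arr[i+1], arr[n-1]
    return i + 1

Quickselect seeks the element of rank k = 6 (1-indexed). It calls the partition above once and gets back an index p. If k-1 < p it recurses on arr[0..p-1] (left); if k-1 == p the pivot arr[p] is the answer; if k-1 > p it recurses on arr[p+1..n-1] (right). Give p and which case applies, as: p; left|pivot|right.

pivot=6, i=-1
j=0: 13>6, skip
j=1: 12>6, skip
j=2: 11>6, skip
j=3: 3≤6, i=0, swap(0,3) ⇒ [3, 12, 11, 13, 10, 8, 6]
j=4: 10>6, skip
j=5: 8>6, skip
swap(1,6) ⇒ [3, 6, 11, 13, 10, 8, 12]; return 1
p = 1; k-1 = 5 > 1 ⇒ right

1; right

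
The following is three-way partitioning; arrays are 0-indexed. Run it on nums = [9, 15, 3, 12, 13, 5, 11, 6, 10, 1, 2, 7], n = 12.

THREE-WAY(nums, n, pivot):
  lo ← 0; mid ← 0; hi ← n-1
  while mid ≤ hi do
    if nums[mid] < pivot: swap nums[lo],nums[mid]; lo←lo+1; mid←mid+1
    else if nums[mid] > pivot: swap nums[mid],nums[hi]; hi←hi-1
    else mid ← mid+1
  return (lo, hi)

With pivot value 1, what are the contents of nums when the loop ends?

[1, 3, 12, 13, 5, 11, 6, 10, 15, 2, 7, 9]

lo=0 mid=0 hi=11
9>1: swap(0,11), hi=10 ⇒ [7, 15, 3, 12, 13, 5, 11, 6, 10, 1, 2, 9]
7>1: swap(0,10), hi=9 ⇒ [2, 15, 3, 12, 13, 5, 11, 6, 10, 1, 7, 9]
2>1: swap(0,9), hi=8 ⇒ [1, 15, 3, 12, 13, 5, 11, 6, 10, 2, 7, 9]
1=1: mid=1
15>1: swap(1,8), hi=7 ⇒ [1, 10, 3, 12, 13, 5, 11, 6, 15, 2, 7, 9]
10>1: swap(1,7), hi=6 ⇒ [1, 6, 3, 12, 13, 5, 11, 10, 15, 2, 7, 9]
6>1: swap(1,6), hi=5 ⇒ [1, 11, 3, 12, 13, 5, 6, 10, 15, 2, 7, 9]
11>1: swap(1,5), hi=4 ⇒ [1, 5, 3, 12, 13, 11, 6, 10, 15, 2, 7, 9]
5>1: swap(1,4), hi=3 ⇒ [1, 13, 3, 12, 5, 11, 6, 10, 15, 2, 7, 9]
13>1: swap(1,3), hi=2 ⇒ [1, 12, 3, 13, 5, 11, 6, 10, 15, 2, 7, 9]
12>1: swap(1,2), hi=1 ⇒ [1, 3, 12, 13, 5, 11, 6, 10, 15, 2, 7, 9]
3>1: swap(1,1), hi=0 ⇒ [1, 3, 12, 13, 5, 11, 6, 10, 15, 2, 7, 9]
done. lo=0 hi=0; nums=[1, 3, 12, 13, 5, 11, 6, 10, 15, 2, 7, 9]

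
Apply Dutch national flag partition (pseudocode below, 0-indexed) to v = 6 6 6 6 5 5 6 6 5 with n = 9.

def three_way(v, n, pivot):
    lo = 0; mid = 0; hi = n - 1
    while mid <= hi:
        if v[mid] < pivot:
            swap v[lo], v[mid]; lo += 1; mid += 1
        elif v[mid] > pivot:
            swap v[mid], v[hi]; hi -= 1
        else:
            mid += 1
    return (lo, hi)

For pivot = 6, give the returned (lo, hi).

(3, 8)

pivot = 6; lo=0, mid=0, hi=8
v[mid]=6=6: mid=1
v[mid]=6=6: mid=2
v[mid]=6=6: mid=3
v[mid]=6=6: mid=4
v[mid]=5<6: swap v[0],v[4]; lo=1,mid=5 → 5 6 6 6 6 5 6 6 5
v[mid]=5<6: swap v[1],v[5]; lo=2,mid=6 → 5 5 6 6 6 6 6 6 5
v[mid]=6=6: mid=7
v[mid]=6=6: mid=8
v[mid]=5<6: swap v[2],v[8]; lo=3,mid=9 → 5 5 5 6 6 6 6 6 6
end: lo=3, hi=8; v = 5 5 5 6 6 6 6 6 6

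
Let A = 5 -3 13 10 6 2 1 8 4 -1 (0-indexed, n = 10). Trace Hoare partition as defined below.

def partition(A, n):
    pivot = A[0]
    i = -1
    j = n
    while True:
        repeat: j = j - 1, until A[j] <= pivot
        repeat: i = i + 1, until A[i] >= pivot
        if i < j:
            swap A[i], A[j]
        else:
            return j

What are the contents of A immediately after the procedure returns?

-1 -3 4 1 2 6 10 8 13 5

pivot=5
j stops at 9 (-1), i stops at 0 (5); swap ⇒ -1 -3 13 10 6 2 1 8 4 5
j stops at 8 (4), i stops at 2 (13); swap ⇒ -1 -3 4 10 6 2 1 8 13 5
j stops at 6 (1), i stops at 3 (10); swap ⇒ -1 -3 4 1 6 2 10 8 13 5
j stops at 5 (2), i stops at 4 (6); swap ⇒ -1 -3 4 1 2 6 10 8 13 5
j stops at 4, i stops at 5; i≥j ⇒ return 4. A=-1 -3 4 1 2 6 10 8 13 5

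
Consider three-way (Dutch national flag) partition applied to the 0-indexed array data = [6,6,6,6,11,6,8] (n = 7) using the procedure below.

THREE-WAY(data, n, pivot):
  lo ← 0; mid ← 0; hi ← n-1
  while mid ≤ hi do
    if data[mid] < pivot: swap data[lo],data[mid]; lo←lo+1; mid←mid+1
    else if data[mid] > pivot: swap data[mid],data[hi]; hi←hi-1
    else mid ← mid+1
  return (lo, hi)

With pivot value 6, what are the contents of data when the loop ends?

[6,6,6,6,6,8,11]

pivot = 6; lo=0, mid=0, hi=6
data[mid]=6=6: mid=1
data[mid]=6=6: mid=2
data[mid]=6=6: mid=3
data[mid]=6=6: mid=4
data[mid]=11>6: swap data[4],data[6]; hi=5 → [6,6,6,6,8,6,11]
data[mid]=8>6: swap data[4],data[5]; hi=4 → [6,6,6,6,6,8,11]
data[mid]=6=6: mid=5
end: lo=0, hi=4; data = [6,6,6,6,6,8,11]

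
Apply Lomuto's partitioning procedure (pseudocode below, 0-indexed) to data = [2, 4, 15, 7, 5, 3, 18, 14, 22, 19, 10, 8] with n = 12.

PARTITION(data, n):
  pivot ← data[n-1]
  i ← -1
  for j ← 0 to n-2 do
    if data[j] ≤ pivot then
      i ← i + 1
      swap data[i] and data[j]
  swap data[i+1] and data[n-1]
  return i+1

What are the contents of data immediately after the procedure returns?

pivot=8, i=-1
j=0: 2≤8, i=0, swap(0,0) ⇒ [2, 4, 15, 7, 5, 3, 18, 14, 22, 19, 10, 8]
j=1: 4≤8, i=1, swap(1,1) ⇒ [2, 4, 15, 7, 5, 3, 18, 14, 22, 19, 10, 8]
j=2: 15>8, skip
j=3: 7≤8, i=2, swap(2,3) ⇒ [2, 4, 7, 15, 5, 3, 18, 14, 22, 19, 10, 8]
j=4: 5≤8, i=3, swap(3,4) ⇒ [2, 4, 7, 5, 15, 3, 18, 14, 22, 19, 10, 8]
j=5: 3≤8, i=4, swap(4,5) ⇒ [2, 4, 7, 5, 3, 15, 18, 14, 22, 19, 10, 8]
j=6: 18>8, skip
j=7: 14>8, skip
j=8: 22>8, skip
j=9: 19>8, skip
j=10: 10>8, skip
swap(5,11) ⇒ [2, 4, 7, 5, 3, 8, 18, 14, 22, 19, 10, 15]; return 5

[2, 4, 7, 5, 3, 8, 18, 14, 22, 19, 10, 15]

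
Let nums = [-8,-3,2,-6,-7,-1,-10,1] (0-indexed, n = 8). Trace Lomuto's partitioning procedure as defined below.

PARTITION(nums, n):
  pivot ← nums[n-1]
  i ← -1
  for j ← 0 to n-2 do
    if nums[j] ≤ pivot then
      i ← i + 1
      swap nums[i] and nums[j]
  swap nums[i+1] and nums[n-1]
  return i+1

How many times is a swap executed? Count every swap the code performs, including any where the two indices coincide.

pivot = nums[7] = 1; i = -1
j=0: nums[0]=-8 ≤ 1 → i=0, swap nums[0],nums[0] (no change) → [-8,-3,2,-6,-7,-1,-10,1]
j=1: nums[1]=-3 ≤ 1 → i=1, swap nums[1],nums[1] (no change) → [-8,-3,2,-6,-7,-1,-10,1]
j=2: nums[2]=2 > 1 → no swap
j=3: nums[3]=-6 ≤ 1 → i=2, swap nums[2],nums[3] → [-8,-3,-6,2,-7,-1,-10,1]
j=4: nums[4]=-7 ≤ 1 → i=3, swap nums[3],nums[4] → [-8,-3,-6,-7,2,-1,-10,1]
j=5: nums[5]=-1 ≤ 1 → i=4, swap nums[4],nums[5] → [-8,-3,-6,-7,-1,2,-10,1]
j=6: nums[6]=-10 ≤ 1 → i=5, swap nums[5],nums[6] → [-8,-3,-6,-7,-1,-10,2,1]
final swap nums[6],nums[7] → [-8,-3,-6,-7,-1,-10,1,2]; return 6

7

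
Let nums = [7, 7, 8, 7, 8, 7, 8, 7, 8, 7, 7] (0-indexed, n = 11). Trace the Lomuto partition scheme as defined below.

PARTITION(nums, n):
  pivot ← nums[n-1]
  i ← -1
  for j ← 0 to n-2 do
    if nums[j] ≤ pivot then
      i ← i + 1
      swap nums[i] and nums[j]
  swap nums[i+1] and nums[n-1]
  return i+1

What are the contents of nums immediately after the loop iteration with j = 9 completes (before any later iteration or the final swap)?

[7, 7, 7, 7, 7, 7, 8, 8, 8, 8, 7]

pivot = nums[10] = 7; i = -1
j=0: nums[0]=7 ≤ 7 → i=0, swap nums[0],nums[0] (no change) → [7, 7, 8, 7, 8, 7, 8, 7, 8, 7, 7]
j=1: nums[1]=7 ≤ 7 → i=1, swap nums[1],nums[1] (no change) → [7, 7, 8, 7, 8, 7, 8, 7, 8, 7, 7]
j=2: nums[2]=8 > 7 → no swap
j=3: nums[3]=7 ≤ 7 → i=2, swap nums[2],nums[3] → [7, 7, 7, 8, 8, 7, 8, 7, 8, 7, 7]
j=4: nums[4]=8 > 7 → no swap
j=5: nums[5]=7 ≤ 7 → i=3, swap nums[3],nums[5] → [7, 7, 7, 7, 8, 8, 8, 7, 8, 7, 7]
j=6: nums[6]=8 > 7 → no swap
j=7: nums[7]=7 ≤ 7 → i=4, swap nums[4],nums[7] → [7, 7, 7, 7, 7, 8, 8, 8, 8, 7, 7]
j=8: nums[8]=8 > 7 → no swap
j=9: nums[9]=7 ≤ 7 → i=5, swap nums[5],nums[9] → [7, 7, 7, 7, 7, 7, 8, 8, 8, 8, 7]
(after j=9) nums = [7, 7, 7, 7, 7, 7, 8, 8, 8, 8, 7]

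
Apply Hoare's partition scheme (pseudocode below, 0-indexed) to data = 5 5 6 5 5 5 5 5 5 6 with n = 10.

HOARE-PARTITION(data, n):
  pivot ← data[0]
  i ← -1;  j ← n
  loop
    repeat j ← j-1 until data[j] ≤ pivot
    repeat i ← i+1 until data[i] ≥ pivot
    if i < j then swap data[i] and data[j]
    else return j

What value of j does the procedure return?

4

pivot = data[0] = 5; i = -1, j = 10
j→8 (data[8]=5≤5), i→0 (data[0]=5≥5); i<j, swap → 5 5 6 5 5 5 5 5 5 6
j→7 (data[7]=5≤5), i→1 (data[1]=5≥5); i<j, swap → 5 5 6 5 5 5 5 5 5 6
j→6 (data[6]=5≤5), i→2 (data[2]=6≥5); i<j, swap → 5 5 5 5 5 5 6 5 5 6
j→5 (data[5]=5≤5), i→3 (data[3]=5≥5); i<j, swap → 5 5 5 5 5 5 6 5 5 6
j→4, i→4; i≥j, return j=4. data = 5 5 5 5 5 5 6 5 5 6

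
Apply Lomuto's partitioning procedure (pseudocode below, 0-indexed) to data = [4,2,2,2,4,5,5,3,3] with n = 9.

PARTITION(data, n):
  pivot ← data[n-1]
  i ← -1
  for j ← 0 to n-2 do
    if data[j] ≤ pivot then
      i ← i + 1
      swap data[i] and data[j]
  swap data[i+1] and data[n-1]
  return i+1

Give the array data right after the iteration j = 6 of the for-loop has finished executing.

[2,2,2,4,4,5,5,3,3]

pivot=3, i=-1
j=0: 4>3, skip
j=1: 2≤3, i=0, swap(0,1) ⇒ [2,4,2,2,4,5,5,3,3]
j=2: 2≤3, i=1, swap(1,2) ⇒ [2,2,4,2,4,5,5,3,3]
j=3: 2≤3, i=2, swap(2,3) ⇒ [2,2,2,4,4,5,5,3,3]
j=4: 4>3, skip
j=5: 5>3, skip
j=6: 5>3, skip
(after j=6) data = [2,2,2,4,4,5,5,3,3]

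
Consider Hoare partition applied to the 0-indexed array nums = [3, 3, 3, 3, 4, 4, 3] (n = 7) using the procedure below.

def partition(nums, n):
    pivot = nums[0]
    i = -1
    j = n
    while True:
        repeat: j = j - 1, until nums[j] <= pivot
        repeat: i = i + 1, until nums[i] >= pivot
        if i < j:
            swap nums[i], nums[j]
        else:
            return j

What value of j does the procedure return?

2

pivot=3
j stops at 6 (3), i stops at 0 (3); swap ⇒ [3, 3, 3, 3, 4, 4, 3]
j stops at 3 (3), i stops at 1 (3); swap ⇒ [3, 3, 3, 3, 4, 4, 3]
j stops at 2, i stops at 2; i≥j ⇒ return 2. nums=[3, 3, 3, 3, 4, 4, 3]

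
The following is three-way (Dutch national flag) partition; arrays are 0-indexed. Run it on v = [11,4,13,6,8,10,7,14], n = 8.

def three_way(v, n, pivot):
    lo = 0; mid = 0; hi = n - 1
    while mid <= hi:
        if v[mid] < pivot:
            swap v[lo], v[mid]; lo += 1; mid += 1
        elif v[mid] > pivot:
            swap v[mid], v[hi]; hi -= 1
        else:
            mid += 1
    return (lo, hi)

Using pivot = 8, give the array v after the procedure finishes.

[7,4,6,8,10,13,14,11]

pivot = 8; lo=0, mid=0, hi=7
v[mid]=11>8: swap v[0],v[7]; hi=6 → [14,4,13,6,8,10,7,11]
v[mid]=14>8: swap v[0],v[6]; hi=5 → [7,4,13,6,8,10,14,11]
v[mid]=7<8: swap v[0],v[0]; lo=1,mid=1 → [7,4,13,6,8,10,14,11]
v[mid]=4<8: swap v[1],v[1]; lo=2,mid=2 → [7,4,13,6,8,10,14,11]
v[mid]=13>8: swap v[2],v[5]; hi=4 → [7,4,10,6,8,13,14,11]
v[mid]=10>8: swap v[2],v[4]; hi=3 → [7,4,8,6,10,13,14,11]
v[mid]=8=8: mid=3
v[mid]=6<8: swap v[2],v[3]; lo=3,mid=4 → [7,4,6,8,10,13,14,11]
end: lo=3, hi=3; v = [7,4,6,8,10,13,14,11]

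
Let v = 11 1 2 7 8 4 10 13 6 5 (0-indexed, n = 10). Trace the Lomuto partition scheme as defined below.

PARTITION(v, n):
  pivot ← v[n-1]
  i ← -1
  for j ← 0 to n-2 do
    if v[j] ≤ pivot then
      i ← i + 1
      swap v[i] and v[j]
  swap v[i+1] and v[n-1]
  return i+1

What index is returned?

pivot=5, i=-1
j=0: 11>5, skip
j=1: 1≤5, i=0, swap(0,1) ⇒ 1 11 2 7 8 4 10 13 6 5
j=2: 2≤5, i=1, swap(1,2) ⇒ 1 2 11 7 8 4 10 13 6 5
j=3: 7>5, skip
j=4: 8>5, skip
j=5: 4≤5, i=2, swap(2,5) ⇒ 1 2 4 7 8 11 10 13 6 5
j=6: 10>5, skip
j=7: 13>5, skip
j=8: 6>5, skip
swap(3,9) ⇒ 1 2 4 5 8 11 10 13 6 7; return 3

3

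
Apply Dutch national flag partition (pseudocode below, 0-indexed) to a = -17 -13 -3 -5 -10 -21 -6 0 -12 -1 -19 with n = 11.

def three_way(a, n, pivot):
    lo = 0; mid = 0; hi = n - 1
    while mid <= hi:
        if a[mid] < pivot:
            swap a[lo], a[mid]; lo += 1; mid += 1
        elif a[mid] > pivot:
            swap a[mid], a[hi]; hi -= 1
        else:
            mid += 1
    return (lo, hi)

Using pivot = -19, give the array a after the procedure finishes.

lo=0 mid=0 hi=10
-17>-19: swap(0,10), hi=9 ⇒ -19 -13 -3 -5 -10 -21 -6 0 -12 -1 -17
-19=-19: mid=1
-13>-19: swap(1,9), hi=8 ⇒ -19 -1 -3 -5 -10 -21 -6 0 -12 -13 -17
-1>-19: swap(1,8), hi=7 ⇒ -19 -12 -3 -5 -10 -21 -6 0 -1 -13 -17
-12>-19: swap(1,7), hi=6 ⇒ -19 0 -3 -5 -10 -21 -6 -12 -1 -13 -17
0>-19: swap(1,6), hi=5 ⇒ -19 -6 -3 -5 -10 -21 0 -12 -1 -13 -17
-6>-19: swap(1,5), hi=4 ⇒ -19 -21 -3 -5 -10 -6 0 -12 -1 -13 -17
-21<-19: swap(0,1), lo=1 mid=2 ⇒ -21 -19 -3 -5 -10 -6 0 -12 -1 -13 -17
-3>-19: swap(2,4), hi=3 ⇒ -21 -19 -10 -5 -3 -6 0 -12 -1 -13 -17
-10>-19: swap(2,3), hi=2 ⇒ -21 -19 -5 -10 -3 -6 0 -12 -1 -13 -17
-5>-19: swap(2,2), hi=1 ⇒ -21 -19 -5 -10 -3 -6 0 -12 -1 -13 -17
done. lo=1 hi=1; a=-21 -19 -5 -10 -3 -6 0 -12 -1 -13 -17

-21 -19 -5 -10 -3 -6 0 -12 -1 -13 -17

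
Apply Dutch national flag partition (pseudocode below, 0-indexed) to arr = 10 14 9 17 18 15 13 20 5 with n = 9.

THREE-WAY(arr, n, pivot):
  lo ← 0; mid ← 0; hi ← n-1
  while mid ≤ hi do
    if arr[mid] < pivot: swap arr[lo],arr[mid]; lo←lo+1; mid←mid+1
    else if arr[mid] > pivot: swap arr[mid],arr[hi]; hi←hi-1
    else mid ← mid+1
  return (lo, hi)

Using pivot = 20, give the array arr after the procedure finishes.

10 14 9 17 18 15 13 5 20

pivot = 20; lo=0, mid=0, hi=8
arr[mid]=10<20: swap arr[0],arr[0]; lo=1,mid=1 → 10 14 9 17 18 15 13 20 5
arr[mid]=14<20: swap arr[1],arr[1]; lo=2,mid=2 → 10 14 9 17 18 15 13 20 5
arr[mid]=9<20: swap arr[2],arr[2]; lo=3,mid=3 → 10 14 9 17 18 15 13 20 5
arr[mid]=17<20: swap arr[3],arr[3]; lo=4,mid=4 → 10 14 9 17 18 15 13 20 5
arr[mid]=18<20: swap arr[4],arr[4]; lo=5,mid=5 → 10 14 9 17 18 15 13 20 5
arr[mid]=15<20: swap arr[5],arr[5]; lo=6,mid=6 → 10 14 9 17 18 15 13 20 5
arr[mid]=13<20: swap arr[6],arr[6]; lo=7,mid=7 → 10 14 9 17 18 15 13 20 5
arr[mid]=20=20: mid=8
arr[mid]=5<20: swap arr[7],arr[8]; lo=8,mid=9 → 10 14 9 17 18 15 13 5 20
end: lo=8, hi=8; arr = 10 14 9 17 18 15 13 5 20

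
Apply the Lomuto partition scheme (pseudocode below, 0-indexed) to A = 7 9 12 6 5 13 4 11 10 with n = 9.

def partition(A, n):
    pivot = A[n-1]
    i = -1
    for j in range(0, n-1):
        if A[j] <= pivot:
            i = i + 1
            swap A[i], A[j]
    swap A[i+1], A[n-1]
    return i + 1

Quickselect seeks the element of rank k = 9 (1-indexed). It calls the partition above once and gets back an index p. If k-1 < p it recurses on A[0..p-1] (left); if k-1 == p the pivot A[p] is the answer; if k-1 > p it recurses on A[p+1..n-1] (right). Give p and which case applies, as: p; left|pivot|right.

5; right

pivot = A[8] = 10; i = -1
j=0: A[0]=7 ≤ 10 → i=0, swap A[0],A[0] (no change) → 7 9 12 6 5 13 4 11 10
j=1: A[1]=9 ≤ 10 → i=1, swap A[1],A[1] (no change) → 7 9 12 6 5 13 4 11 10
j=2: A[2]=12 > 10 → no swap
j=3: A[3]=6 ≤ 10 → i=2, swap A[2],A[3] → 7 9 6 12 5 13 4 11 10
j=4: A[4]=5 ≤ 10 → i=3, swap A[3],A[4] → 7 9 6 5 12 13 4 11 10
j=5: A[5]=13 > 10 → no swap
j=6: A[6]=4 ≤ 10 → i=4, swap A[4],A[6] → 7 9 6 5 4 13 12 11 10
j=7: A[7]=11 > 10 → no swap
final swap A[5],A[8] → 7 9 6 5 4 10 12 11 13; return 5
p = 5; k-1 = 8 > 5 ⇒ right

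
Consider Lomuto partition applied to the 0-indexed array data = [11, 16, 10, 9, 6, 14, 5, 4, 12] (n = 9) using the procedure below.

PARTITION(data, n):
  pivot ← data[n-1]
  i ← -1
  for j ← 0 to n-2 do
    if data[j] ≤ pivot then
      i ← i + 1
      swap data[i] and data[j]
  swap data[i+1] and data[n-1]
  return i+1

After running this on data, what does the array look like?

pivot=12, i=-1
j=0: 11≤12, i=0, swap(0,0) ⇒ [11, 16, 10, 9, 6, 14, 5, 4, 12]
j=1: 16>12, skip
j=2: 10≤12, i=1, swap(1,2) ⇒ [11, 10, 16, 9, 6, 14, 5, 4, 12]
j=3: 9≤12, i=2, swap(2,3) ⇒ [11, 10, 9, 16, 6, 14, 5, 4, 12]
j=4: 6≤12, i=3, swap(3,4) ⇒ [11, 10, 9, 6, 16, 14, 5, 4, 12]
j=5: 14>12, skip
j=6: 5≤12, i=4, swap(4,6) ⇒ [11, 10, 9, 6, 5, 14, 16, 4, 12]
j=7: 4≤12, i=5, swap(5,7) ⇒ [11, 10, 9, 6, 5, 4, 16, 14, 12]
swap(6,8) ⇒ [11, 10, 9, 6, 5, 4, 12, 14, 16]; return 6

[11, 10, 9, 6, 5, 4, 12, 14, 16]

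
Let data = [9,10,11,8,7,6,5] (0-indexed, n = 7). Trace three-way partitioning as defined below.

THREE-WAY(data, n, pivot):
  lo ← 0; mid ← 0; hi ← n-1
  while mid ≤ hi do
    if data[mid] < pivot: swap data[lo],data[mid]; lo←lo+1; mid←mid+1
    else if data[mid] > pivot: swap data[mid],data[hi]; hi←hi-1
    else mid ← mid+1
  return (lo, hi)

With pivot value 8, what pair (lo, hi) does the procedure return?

pivot = 8; lo=0, mid=0, hi=6
data[mid]=9>8: swap data[0],data[6]; hi=5 → [5,10,11,8,7,6,9]
data[mid]=5<8: swap data[0],data[0]; lo=1,mid=1 → [5,10,11,8,7,6,9]
data[mid]=10>8: swap data[1],data[5]; hi=4 → [5,6,11,8,7,10,9]
data[mid]=6<8: swap data[1],data[1]; lo=2,mid=2 → [5,6,11,8,7,10,9]
data[mid]=11>8: swap data[2],data[4]; hi=3 → [5,6,7,8,11,10,9]
data[mid]=7<8: swap data[2],data[2]; lo=3,mid=3 → [5,6,7,8,11,10,9]
data[mid]=8=8: mid=4
end: lo=3, hi=3; data = [5,6,7,8,11,10,9]

(3, 3)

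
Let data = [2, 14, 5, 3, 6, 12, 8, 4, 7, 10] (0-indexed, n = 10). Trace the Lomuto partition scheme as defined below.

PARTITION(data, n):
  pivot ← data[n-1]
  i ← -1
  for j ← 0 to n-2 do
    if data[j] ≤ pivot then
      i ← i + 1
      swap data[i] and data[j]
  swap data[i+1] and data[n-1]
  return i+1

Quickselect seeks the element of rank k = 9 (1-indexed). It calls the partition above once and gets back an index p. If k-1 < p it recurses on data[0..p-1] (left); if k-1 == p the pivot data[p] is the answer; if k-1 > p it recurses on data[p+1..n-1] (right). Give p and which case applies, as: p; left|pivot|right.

pivot=10, i=-1
j=0: 2≤10, i=0, swap(0,0) ⇒ [2, 14, 5, 3, 6, 12, 8, 4, 7, 10]
j=1: 14>10, skip
j=2: 5≤10, i=1, swap(1,2) ⇒ [2, 5, 14, 3, 6, 12, 8, 4, 7, 10]
j=3: 3≤10, i=2, swap(2,3) ⇒ [2, 5, 3, 14, 6, 12, 8, 4, 7, 10]
j=4: 6≤10, i=3, swap(3,4) ⇒ [2, 5, 3, 6, 14, 12, 8, 4, 7, 10]
j=5: 12>10, skip
j=6: 8≤10, i=4, swap(4,6) ⇒ [2, 5, 3, 6, 8, 12, 14, 4, 7, 10]
j=7: 4≤10, i=5, swap(5,7) ⇒ [2, 5, 3, 6, 8, 4, 14, 12, 7, 10]
j=8: 7≤10, i=6, swap(6,8) ⇒ [2, 5, 3, 6, 8, 4, 7, 12, 14, 10]
swap(7,9) ⇒ [2, 5, 3, 6, 8, 4, 7, 10, 14, 12]; return 7
p = 7; k-1 = 8 > 7 ⇒ right

7; right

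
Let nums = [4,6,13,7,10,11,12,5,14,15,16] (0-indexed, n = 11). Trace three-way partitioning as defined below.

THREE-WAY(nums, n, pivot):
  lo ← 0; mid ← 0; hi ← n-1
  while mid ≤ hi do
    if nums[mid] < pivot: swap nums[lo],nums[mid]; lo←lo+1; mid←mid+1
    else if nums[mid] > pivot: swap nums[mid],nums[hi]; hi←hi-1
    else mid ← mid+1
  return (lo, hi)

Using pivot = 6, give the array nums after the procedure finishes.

lo=0 mid=0 hi=10
4<6: swap(0,0), lo=1 mid=1 ⇒ [4,6,13,7,10,11,12,5,14,15,16]
6=6: mid=2
13>6: swap(2,10), hi=9 ⇒ [4,6,16,7,10,11,12,5,14,15,13]
16>6: swap(2,9), hi=8 ⇒ [4,6,15,7,10,11,12,5,14,16,13]
15>6: swap(2,8), hi=7 ⇒ [4,6,14,7,10,11,12,5,15,16,13]
14>6: swap(2,7), hi=6 ⇒ [4,6,5,7,10,11,12,14,15,16,13]
5<6: swap(1,2), lo=2 mid=3 ⇒ [4,5,6,7,10,11,12,14,15,16,13]
7>6: swap(3,6), hi=5 ⇒ [4,5,6,12,10,11,7,14,15,16,13]
12>6: swap(3,5), hi=4 ⇒ [4,5,6,11,10,12,7,14,15,16,13]
11>6: swap(3,4), hi=3 ⇒ [4,5,6,10,11,12,7,14,15,16,13]
10>6: swap(3,3), hi=2 ⇒ [4,5,6,10,11,12,7,14,15,16,13]
done. lo=2 hi=2; nums=[4,5,6,10,11,12,7,14,15,16,13]

[4,5,6,10,11,12,7,14,15,16,13]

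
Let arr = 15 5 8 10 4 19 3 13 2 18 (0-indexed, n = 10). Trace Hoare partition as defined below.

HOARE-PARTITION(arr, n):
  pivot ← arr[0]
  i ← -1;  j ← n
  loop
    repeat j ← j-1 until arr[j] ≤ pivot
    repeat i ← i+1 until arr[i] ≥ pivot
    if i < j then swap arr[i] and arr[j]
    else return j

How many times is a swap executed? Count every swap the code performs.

pivot=15
j stops at 8 (2), i stops at 0 (15); swap ⇒ 2 5 8 10 4 19 3 13 15 18
j stops at 7 (13), i stops at 5 (19); swap ⇒ 2 5 8 10 4 13 3 19 15 18
j stops at 6, i stops at 7; i≥j ⇒ return 6. arr=2 5 8 10 4 13 3 19 15 18

2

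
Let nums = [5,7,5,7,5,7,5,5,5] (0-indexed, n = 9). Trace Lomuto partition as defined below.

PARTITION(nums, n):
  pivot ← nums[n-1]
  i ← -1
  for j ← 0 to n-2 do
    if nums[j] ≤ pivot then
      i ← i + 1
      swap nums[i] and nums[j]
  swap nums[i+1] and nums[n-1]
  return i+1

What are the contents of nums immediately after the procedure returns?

pivot=5, i=-1
j=0: 5≤5, i=0, swap(0,0) ⇒ [5,7,5,7,5,7,5,5,5]
j=1: 7>5, skip
j=2: 5≤5, i=1, swap(1,2) ⇒ [5,5,7,7,5,7,5,5,5]
j=3: 7>5, skip
j=4: 5≤5, i=2, swap(2,4) ⇒ [5,5,5,7,7,7,5,5,5]
j=5: 7>5, skip
j=6: 5≤5, i=3, swap(3,6) ⇒ [5,5,5,5,7,7,7,5,5]
j=7: 5≤5, i=4, swap(4,7) ⇒ [5,5,5,5,5,7,7,7,5]
swap(5,8) ⇒ [5,5,5,5,5,5,7,7,7]; return 5

[5,5,5,5,5,5,7,7,7]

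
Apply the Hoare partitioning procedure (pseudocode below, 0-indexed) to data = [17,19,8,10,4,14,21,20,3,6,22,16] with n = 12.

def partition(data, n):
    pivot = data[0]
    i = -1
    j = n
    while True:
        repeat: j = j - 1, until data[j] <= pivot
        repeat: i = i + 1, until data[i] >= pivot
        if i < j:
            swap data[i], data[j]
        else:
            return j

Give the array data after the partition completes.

pivot=17
j stops at 11 (16), i stops at 0 (17); swap ⇒ [16,19,8,10,4,14,21,20,3,6,22,17]
j stops at 9 (6), i stops at 1 (19); swap ⇒ [16,6,8,10,4,14,21,20,3,19,22,17]
j stops at 8 (3), i stops at 6 (21); swap ⇒ [16,6,8,10,4,14,3,20,21,19,22,17]
j stops at 6, i stops at 7; i≥j ⇒ return 6. data=[16,6,8,10,4,14,3,20,21,19,22,17]

[16,6,8,10,4,14,3,20,21,19,22,17]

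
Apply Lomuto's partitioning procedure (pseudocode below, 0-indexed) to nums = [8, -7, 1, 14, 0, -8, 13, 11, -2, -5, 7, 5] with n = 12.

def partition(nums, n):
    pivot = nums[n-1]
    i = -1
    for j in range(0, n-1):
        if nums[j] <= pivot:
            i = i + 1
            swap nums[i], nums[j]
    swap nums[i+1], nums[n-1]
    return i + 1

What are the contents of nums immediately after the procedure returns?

[-7, 1, 0, -8, -2, -5, 5, 11, 8, 14, 7, 13]

pivot = nums[11] = 5; i = -1
j=0: nums[0]=8 > 5 → no swap
j=1: nums[1]=-7 ≤ 5 → i=0, swap nums[0],nums[1] → [-7, 8, 1, 14, 0, -8, 13, 11, -2, -5, 7, 5]
j=2: nums[2]=1 ≤ 5 → i=1, swap nums[1],nums[2] → [-7, 1, 8, 14, 0, -8, 13, 11, -2, -5, 7, 5]
j=3: nums[3]=14 > 5 → no swap
j=4: nums[4]=0 ≤ 5 → i=2, swap nums[2],nums[4] → [-7, 1, 0, 14, 8, -8, 13, 11, -2, -5, 7, 5]
j=5: nums[5]=-8 ≤ 5 → i=3, swap nums[3],nums[5] → [-7, 1, 0, -8, 8, 14, 13, 11, -2, -5, 7, 5]
j=6: nums[6]=13 > 5 → no swap
j=7: nums[7]=11 > 5 → no swap
j=8: nums[8]=-2 ≤ 5 → i=4, swap nums[4],nums[8] → [-7, 1, 0, -8, -2, 14, 13, 11, 8, -5, 7, 5]
j=9: nums[9]=-5 ≤ 5 → i=5, swap nums[5],nums[9] → [-7, 1, 0, -8, -2, -5, 13, 11, 8, 14, 7, 5]
j=10: nums[10]=7 > 5 → no swap
final swap nums[6],nums[11] → [-7, 1, 0, -8, -2, -5, 5, 11, 8, 14, 7, 13]; return 6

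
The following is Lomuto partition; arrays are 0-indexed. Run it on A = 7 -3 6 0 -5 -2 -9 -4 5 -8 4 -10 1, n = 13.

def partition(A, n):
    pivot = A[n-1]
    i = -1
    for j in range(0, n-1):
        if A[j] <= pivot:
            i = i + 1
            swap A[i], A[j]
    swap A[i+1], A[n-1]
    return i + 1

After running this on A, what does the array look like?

pivot = A[12] = 1; i = -1
j=0: A[0]=7 > 1 → no swap
j=1: A[1]=-3 ≤ 1 → i=0, swap A[0],A[1] → -3 7 6 0 -5 -2 -9 -4 5 -8 4 -10 1
j=2: A[2]=6 > 1 → no swap
j=3: A[3]=0 ≤ 1 → i=1, swap A[1],A[3] → -3 0 6 7 -5 -2 -9 -4 5 -8 4 -10 1
j=4: A[4]=-5 ≤ 1 → i=2, swap A[2],A[4] → -3 0 -5 7 6 -2 -9 -4 5 -8 4 -10 1
j=5: A[5]=-2 ≤ 1 → i=3, swap A[3],A[5] → -3 0 -5 -2 6 7 -9 -4 5 -8 4 -10 1
j=6: A[6]=-9 ≤ 1 → i=4, swap A[4],A[6] → -3 0 -5 -2 -9 7 6 -4 5 -8 4 -10 1
j=7: A[7]=-4 ≤ 1 → i=5, swap A[5],A[7] → -3 0 -5 -2 -9 -4 6 7 5 -8 4 -10 1
j=8: A[8]=5 > 1 → no swap
j=9: A[9]=-8 ≤ 1 → i=6, swap A[6],A[9] → -3 0 -5 -2 -9 -4 -8 7 5 6 4 -10 1
j=10: A[10]=4 > 1 → no swap
j=11: A[11]=-10 ≤ 1 → i=7, swap A[7],A[11] → -3 0 -5 -2 -9 -4 -8 -10 5 6 4 7 1
final swap A[8],A[12] → -3 0 -5 -2 -9 -4 -8 -10 1 6 4 7 5; return 8

-3 0 -5 -2 -9 -4 -8 -10 1 6 4 7 5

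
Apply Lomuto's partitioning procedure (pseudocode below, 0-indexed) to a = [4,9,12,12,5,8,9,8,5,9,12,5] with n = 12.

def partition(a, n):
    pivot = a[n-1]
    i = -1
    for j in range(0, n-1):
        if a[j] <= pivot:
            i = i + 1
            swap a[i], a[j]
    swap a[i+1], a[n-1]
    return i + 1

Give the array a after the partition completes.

[4,5,5,5,9,8,9,8,12,9,12,12]

pivot=5, i=-1
j=0: 4≤5, i=0, swap(0,0) ⇒ [4,9,12,12,5,8,9,8,5,9,12,5]
j=1: 9>5, skip
j=2: 12>5, skip
j=3: 12>5, skip
j=4: 5≤5, i=1, swap(1,4) ⇒ [4,5,12,12,9,8,9,8,5,9,12,5]
j=5: 8>5, skip
j=6: 9>5, skip
j=7: 8>5, skip
j=8: 5≤5, i=2, swap(2,8) ⇒ [4,5,5,12,9,8,9,8,12,9,12,5]
j=9: 9>5, skip
j=10: 12>5, skip
swap(3,11) ⇒ [4,5,5,5,9,8,9,8,12,9,12,12]; return 3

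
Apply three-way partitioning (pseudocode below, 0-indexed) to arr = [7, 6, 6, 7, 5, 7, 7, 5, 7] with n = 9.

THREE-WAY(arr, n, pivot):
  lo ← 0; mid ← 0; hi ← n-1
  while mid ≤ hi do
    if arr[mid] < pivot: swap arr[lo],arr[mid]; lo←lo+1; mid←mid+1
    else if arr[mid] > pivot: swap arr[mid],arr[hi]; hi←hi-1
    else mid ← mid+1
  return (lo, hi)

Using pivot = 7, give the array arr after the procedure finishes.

pivot = 7; lo=0, mid=0, hi=8
arr[mid]=7=7: mid=1
arr[mid]=6<7: swap arr[0],arr[1]; lo=1,mid=2 → [6, 7, 6, 7, 5, 7, 7, 5, 7]
arr[mid]=6<7: swap arr[1],arr[2]; lo=2,mid=3 → [6, 6, 7, 7, 5, 7, 7, 5, 7]
arr[mid]=7=7: mid=4
arr[mid]=5<7: swap arr[2],arr[4]; lo=3,mid=5 → [6, 6, 5, 7, 7, 7, 7, 5, 7]
arr[mid]=7=7: mid=6
arr[mid]=7=7: mid=7
arr[mid]=5<7: swap arr[3],arr[7]; lo=4,mid=8 → [6, 6, 5, 5, 7, 7, 7, 7, 7]
arr[mid]=7=7: mid=9
end: lo=4, hi=8; arr = [6, 6, 5, 5, 7, 7, 7, 7, 7]

[6, 6, 5, 5, 7, 7, 7, 7, 7]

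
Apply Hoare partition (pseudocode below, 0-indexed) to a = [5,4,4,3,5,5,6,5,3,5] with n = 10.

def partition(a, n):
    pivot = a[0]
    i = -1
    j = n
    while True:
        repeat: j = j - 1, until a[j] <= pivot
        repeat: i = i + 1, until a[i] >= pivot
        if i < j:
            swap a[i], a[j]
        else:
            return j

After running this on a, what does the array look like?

[5,4,4,3,3,5,6,5,5,5]

pivot=5
j stops at 9 (5), i stops at 0 (5); swap ⇒ [5,4,4,3,5,5,6,5,3,5]
j stops at 8 (3), i stops at 4 (5); swap ⇒ [5,4,4,3,3,5,6,5,5,5]
j stops at 7 (5), i stops at 5 (5); swap ⇒ [5,4,4,3,3,5,6,5,5,5]
j stops at 5, i stops at 6; i≥j ⇒ return 5. a=[5,4,4,3,3,5,6,5,5,5]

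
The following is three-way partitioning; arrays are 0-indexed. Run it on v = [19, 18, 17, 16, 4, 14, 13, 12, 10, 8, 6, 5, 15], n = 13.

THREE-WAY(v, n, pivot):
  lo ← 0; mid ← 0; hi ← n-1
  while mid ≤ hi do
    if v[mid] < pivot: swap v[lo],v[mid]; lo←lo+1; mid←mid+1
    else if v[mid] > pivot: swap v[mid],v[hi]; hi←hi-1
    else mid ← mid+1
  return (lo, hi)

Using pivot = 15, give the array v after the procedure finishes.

pivot = 15; lo=0, mid=0, hi=12
v[mid]=19>15: swap v[0],v[12]; hi=11 → [15, 18, 17, 16, 4, 14, 13, 12, 10, 8, 6, 5, 19]
v[mid]=15=15: mid=1
v[mid]=18>15: swap v[1],v[11]; hi=10 → [15, 5, 17, 16, 4, 14, 13, 12, 10, 8, 6, 18, 19]
v[mid]=5<15: swap v[0],v[1]; lo=1,mid=2 → [5, 15, 17, 16, 4, 14, 13, 12, 10, 8, 6, 18, 19]
v[mid]=17>15: swap v[2],v[10]; hi=9 → [5, 15, 6, 16, 4, 14, 13, 12, 10, 8, 17, 18, 19]
v[mid]=6<15: swap v[1],v[2]; lo=2,mid=3 → [5, 6, 15, 16, 4, 14, 13, 12, 10, 8, 17, 18, 19]
v[mid]=16>15: swap v[3],v[9]; hi=8 → [5, 6, 15, 8, 4, 14, 13, 12, 10, 16, 17, 18, 19]
v[mid]=8<15: swap v[2],v[3]; lo=3,mid=4 → [5, 6, 8, 15, 4, 14, 13, 12, 10, 16, 17, 18, 19]
v[mid]=4<15: swap v[3],v[4]; lo=4,mid=5 → [5, 6, 8, 4, 15, 14, 13, 12, 10, 16, 17, 18, 19]
v[mid]=14<15: swap v[4],v[5]; lo=5,mid=6 → [5, 6, 8, 4, 14, 15, 13, 12, 10, 16, 17, 18, 19]
v[mid]=13<15: swap v[5],v[6]; lo=6,mid=7 → [5, 6, 8, 4, 14, 13, 15, 12, 10, 16, 17, 18, 19]
v[mid]=12<15: swap v[6],v[7]; lo=7,mid=8 → [5, 6, 8, 4, 14, 13, 12, 15, 10, 16, 17, 18, 19]
v[mid]=10<15: swap v[7],v[8]; lo=8,mid=9 → [5, 6, 8, 4, 14, 13, 12, 10, 15, 16, 17, 18, 19]
end: lo=8, hi=8; v = [5, 6, 8, 4, 14, 13, 12, 10, 15, 16, 17, 18, 19]

[5, 6, 8, 4, 14, 13, 12, 10, 15, 16, 17, 18, 19]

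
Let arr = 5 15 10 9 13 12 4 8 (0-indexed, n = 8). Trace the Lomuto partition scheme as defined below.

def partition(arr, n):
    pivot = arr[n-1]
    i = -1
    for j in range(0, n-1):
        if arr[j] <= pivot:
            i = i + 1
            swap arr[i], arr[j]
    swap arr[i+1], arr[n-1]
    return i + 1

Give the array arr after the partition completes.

pivot = arr[7] = 8; i = -1
j=0: arr[0]=5 ≤ 8 → i=0, swap arr[0],arr[0] (no change) → 5 15 10 9 13 12 4 8
j=1: arr[1]=15 > 8 → no swap
j=2: arr[2]=10 > 8 → no swap
j=3: arr[3]=9 > 8 → no swap
j=4: arr[4]=13 > 8 → no swap
j=5: arr[5]=12 > 8 → no swap
j=6: arr[6]=4 ≤ 8 → i=1, swap arr[1],arr[6] → 5 4 10 9 13 12 15 8
final swap arr[2],arr[7] → 5 4 8 9 13 12 15 10; return 2

5 4 8 9 13 12 15 10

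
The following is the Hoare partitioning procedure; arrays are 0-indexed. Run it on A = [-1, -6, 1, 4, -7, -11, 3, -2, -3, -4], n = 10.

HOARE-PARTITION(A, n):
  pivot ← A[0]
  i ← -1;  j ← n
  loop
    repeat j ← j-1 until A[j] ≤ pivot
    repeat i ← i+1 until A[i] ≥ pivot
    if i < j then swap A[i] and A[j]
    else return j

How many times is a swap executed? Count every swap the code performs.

pivot=-1
j stops at 9 (-4), i stops at 0 (-1); swap ⇒ [-4, -6, 1, 4, -7, -11, 3, -2, -3, -1]
j stops at 8 (-3), i stops at 2 (1); swap ⇒ [-4, -6, -3, 4, -7, -11, 3, -2, 1, -1]
j stops at 7 (-2), i stops at 3 (4); swap ⇒ [-4, -6, -3, -2, -7, -11, 3, 4, 1, -1]
j stops at 5, i stops at 6; i≥j ⇒ return 5. A=[-4, -6, -3, -2, -7, -11, 3, 4, 1, -1]

3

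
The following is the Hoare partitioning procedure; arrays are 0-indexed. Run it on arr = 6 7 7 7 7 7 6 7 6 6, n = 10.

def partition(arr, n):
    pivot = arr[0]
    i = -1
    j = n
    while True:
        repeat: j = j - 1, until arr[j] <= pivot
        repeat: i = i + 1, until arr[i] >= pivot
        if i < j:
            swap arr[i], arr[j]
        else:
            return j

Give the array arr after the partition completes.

6 6 6 7 7 7 7 7 7 6

pivot=6
j stops at 9 (6), i stops at 0 (6); swap ⇒ 6 7 7 7 7 7 6 7 6 6
j stops at 8 (6), i stops at 1 (7); swap ⇒ 6 6 7 7 7 7 6 7 7 6
j stops at 6 (6), i stops at 2 (7); swap ⇒ 6 6 6 7 7 7 7 7 7 6
j stops at 2, i stops at 3; i≥j ⇒ return 2. arr=6 6 6 7 7 7 7 7 7 6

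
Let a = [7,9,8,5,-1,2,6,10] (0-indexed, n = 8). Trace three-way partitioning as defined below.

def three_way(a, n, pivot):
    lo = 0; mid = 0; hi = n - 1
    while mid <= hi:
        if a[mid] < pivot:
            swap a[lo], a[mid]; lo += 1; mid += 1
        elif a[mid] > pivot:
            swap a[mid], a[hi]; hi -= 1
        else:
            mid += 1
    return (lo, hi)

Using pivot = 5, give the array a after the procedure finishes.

[2,-1,5,8,9,6,10,7]

lo=0 mid=0 hi=7
7>5: swap(0,7), hi=6 ⇒ [10,9,8,5,-1,2,6,7]
10>5: swap(0,6), hi=5 ⇒ [6,9,8,5,-1,2,10,7]
6>5: swap(0,5), hi=4 ⇒ [2,9,8,5,-1,6,10,7]
2<5: swap(0,0), lo=1 mid=1 ⇒ [2,9,8,5,-1,6,10,7]
9>5: swap(1,4), hi=3 ⇒ [2,-1,8,5,9,6,10,7]
-1<5: swap(1,1), lo=2 mid=2 ⇒ [2,-1,8,5,9,6,10,7]
8>5: swap(2,3), hi=2 ⇒ [2,-1,5,8,9,6,10,7]
5=5: mid=3
done. lo=2 hi=2; a=[2,-1,5,8,9,6,10,7]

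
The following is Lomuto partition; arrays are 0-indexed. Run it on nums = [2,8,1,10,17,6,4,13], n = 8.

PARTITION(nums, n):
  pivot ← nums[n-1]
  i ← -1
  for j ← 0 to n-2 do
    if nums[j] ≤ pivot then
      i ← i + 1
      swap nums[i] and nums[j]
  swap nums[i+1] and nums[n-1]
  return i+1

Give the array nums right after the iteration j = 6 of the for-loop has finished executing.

pivot = nums[7] = 13; i = -1
j=0: nums[0]=2 ≤ 13 → i=0, swap nums[0],nums[0] (no change) → [2,8,1,10,17,6,4,13]
j=1: nums[1]=8 ≤ 13 → i=1, swap nums[1],nums[1] (no change) → [2,8,1,10,17,6,4,13]
j=2: nums[2]=1 ≤ 13 → i=2, swap nums[2],nums[2] (no change) → [2,8,1,10,17,6,4,13]
j=3: nums[3]=10 ≤ 13 → i=3, swap nums[3],nums[3] (no change) → [2,8,1,10,17,6,4,13]
j=4: nums[4]=17 > 13 → no swap
j=5: nums[5]=6 ≤ 13 → i=4, swap nums[4],nums[5] → [2,8,1,10,6,17,4,13]
j=6: nums[6]=4 ≤ 13 → i=5, swap nums[5],nums[6] → [2,8,1,10,6,4,17,13]
(after j=6) nums = [2,8,1,10,6,4,17,13]

[2,8,1,10,6,4,17,13]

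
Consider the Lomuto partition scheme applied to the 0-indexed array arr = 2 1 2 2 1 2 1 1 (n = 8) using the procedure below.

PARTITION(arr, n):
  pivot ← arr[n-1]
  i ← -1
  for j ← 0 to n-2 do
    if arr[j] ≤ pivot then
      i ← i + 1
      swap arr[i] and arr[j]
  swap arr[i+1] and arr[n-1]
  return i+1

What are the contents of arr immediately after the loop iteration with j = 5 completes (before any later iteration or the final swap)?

1 1 2 2 2 2 1 1

pivot = arr[7] = 1; i = -1
j=0: arr[0]=2 > 1 → no swap
j=1: arr[1]=1 ≤ 1 → i=0, swap arr[0],arr[1] → 1 2 2 2 1 2 1 1
j=2: arr[2]=2 > 1 → no swap
j=3: arr[3]=2 > 1 → no swap
j=4: arr[4]=1 ≤ 1 → i=1, swap arr[1],arr[4] → 1 1 2 2 2 2 1 1
j=5: arr[5]=2 > 1 → no swap
(after j=5) arr = 1 1 2 2 2 2 1 1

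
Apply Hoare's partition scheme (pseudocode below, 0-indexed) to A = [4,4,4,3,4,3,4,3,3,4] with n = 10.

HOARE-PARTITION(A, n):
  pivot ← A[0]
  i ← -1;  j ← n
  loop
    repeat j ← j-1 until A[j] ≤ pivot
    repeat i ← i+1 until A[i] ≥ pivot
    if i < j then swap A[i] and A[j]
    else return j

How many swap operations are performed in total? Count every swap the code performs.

pivot=4
j stops at 9 (4), i stops at 0 (4); swap ⇒ [4,4,4,3,4,3,4,3,3,4]
j stops at 8 (3), i stops at 1 (4); swap ⇒ [4,3,4,3,4,3,4,3,4,4]
j stops at 7 (3), i stops at 2 (4); swap ⇒ [4,3,3,3,4,3,4,4,4,4]
j stops at 6 (4), i stops at 4 (4); swap ⇒ [4,3,3,3,4,3,4,4,4,4]
j stops at 5, i stops at 6; i≥j ⇒ return 5. A=[4,3,3,3,4,3,4,4,4,4]

4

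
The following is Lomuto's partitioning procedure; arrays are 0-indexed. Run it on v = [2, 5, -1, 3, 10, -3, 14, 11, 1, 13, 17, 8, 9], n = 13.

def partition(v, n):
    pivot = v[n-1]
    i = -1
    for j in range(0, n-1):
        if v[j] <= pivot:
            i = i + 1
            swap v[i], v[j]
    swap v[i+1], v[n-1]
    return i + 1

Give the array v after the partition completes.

pivot=9, i=-1
j=0: 2≤9, i=0, swap(0,0) ⇒ [2, 5, -1, 3, 10, -3, 14, 11, 1, 13, 17, 8, 9]
j=1: 5≤9, i=1, swap(1,1) ⇒ [2, 5, -1, 3, 10, -3, 14, 11, 1, 13, 17, 8, 9]
j=2: -1≤9, i=2, swap(2,2) ⇒ [2, 5, -1, 3, 10, -3, 14, 11, 1, 13, 17, 8, 9]
j=3: 3≤9, i=3, swap(3,3) ⇒ [2, 5, -1, 3, 10, -3, 14, 11, 1, 13, 17, 8, 9]
j=4: 10>9, skip
j=5: -3≤9, i=4, swap(4,5) ⇒ [2, 5, -1, 3, -3, 10, 14, 11, 1, 13, 17, 8, 9]
j=6: 14>9, skip
j=7: 11>9, skip
j=8: 1≤9, i=5, swap(5,8) ⇒ [2, 5, -1, 3, -3, 1, 14, 11, 10, 13, 17, 8, 9]
j=9: 13>9, skip
j=10: 17>9, skip
j=11: 8≤9, i=6, swap(6,11) ⇒ [2, 5, -1, 3, -3, 1, 8, 11, 10, 13, 17, 14, 9]
swap(7,12) ⇒ [2, 5, -1, 3, -3, 1, 8, 9, 10, 13, 17, 14, 11]; return 7

[2, 5, -1, 3, -3, 1, 8, 9, 10, 13, 17, 14, 11]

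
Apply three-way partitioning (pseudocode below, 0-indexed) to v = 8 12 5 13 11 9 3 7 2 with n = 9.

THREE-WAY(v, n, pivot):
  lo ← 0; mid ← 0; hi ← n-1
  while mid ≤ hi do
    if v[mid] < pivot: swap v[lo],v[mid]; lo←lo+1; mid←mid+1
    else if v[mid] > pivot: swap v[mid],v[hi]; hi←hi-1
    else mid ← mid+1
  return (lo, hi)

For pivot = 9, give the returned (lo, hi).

(5, 5)

pivot = 9; lo=0, mid=0, hi=8
v[mid]=8<9: swap v[0],v[0]; lo=1,mid=1 → 8 12 5 13 11 9 3 7 2
v[mid]=12>9: swap v[1],v[8]; hi=7 → 8 2 5 13 11 9 3 7 12
v[mid]=2<9: swap v[1],v[1]; lo=2,mid=2 → 8 2 5 13 11 9 3 7 12
v[mid]=5<9: swap v[2],v[2]; lo=3,mid=3 → 8 2 5 13 11 9 3 7 12
v[mid]=13>9: swap v[3],v[7]; hi=6 → 8 2 5 7 11 9 3 13 12
v[mid]=7<9: swap v[3],v[3]; lo=4,mid=4 → 8 2 5 7 11 9 3 13 12
v[mid]=11>9: swap v[4],v[6]; hi=5 → 8 2 5 7 3 9 11 13 12
v[mid]=3<9: swap v[4],v[4]; lo=5,mid=5 → 8 2 5 7 3 9 11 13 12
v[mid]=9=9: mid=6
end: lo=5, hi=5; v = 8 2 5 7 3 9 11 13 12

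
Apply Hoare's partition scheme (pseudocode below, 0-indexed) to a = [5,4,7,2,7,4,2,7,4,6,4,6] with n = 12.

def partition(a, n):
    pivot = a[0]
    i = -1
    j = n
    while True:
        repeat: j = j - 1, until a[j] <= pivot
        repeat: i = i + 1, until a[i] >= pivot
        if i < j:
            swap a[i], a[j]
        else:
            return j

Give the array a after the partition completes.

[4,4,4,2,2,4,7,7,7,6,5,6]

pivot = a[0] = 5; i = -1, j = 12
j→10 (a[10]=4≤5), i→0 (a[0]=5≥5); i<j, swap → [4,4,7,2,7,4,2,7,4,6,5,6]
j→8 (a[8]=4≤5), i→2 (a[2]=7≥5); i<j, swap → [4,4,4,2,7,4,2,7,7,6,5,6]
j→6 (a[6]=2≤5), i→4 (a[4]=7≥5); i<j, swap → [4,4,4,2,2,4,7,7,7,6,5,6]
j→5, i→6; i≥j, return j=5. a = [4,4,4,2,2,4,7,7,7,6,5,6]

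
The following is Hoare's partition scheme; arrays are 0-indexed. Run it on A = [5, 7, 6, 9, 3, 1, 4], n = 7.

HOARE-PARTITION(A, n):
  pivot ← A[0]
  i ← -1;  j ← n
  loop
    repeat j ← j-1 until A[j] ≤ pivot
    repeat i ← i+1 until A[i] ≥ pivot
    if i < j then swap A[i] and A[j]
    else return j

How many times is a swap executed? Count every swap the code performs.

pivot=5
j stops at 6 (4), i stops at 0 (5); swap ⇒ [4, 7, 6, 9, 3, 1, 5]
j stops at 5 (1), i stops at 1 (7); swap ⇒ [4, 1, 6, 9, 3, 7, 5]
j stops at 4 (3), i stops at 2 (6); swap ⇒ [4, 1, 3, 9, 6, 7, 5]
j stops at 2, i stops at 3; i≥j ⇒ return 2. A=[4, 1, 3, 9, 6, 7, 5]

3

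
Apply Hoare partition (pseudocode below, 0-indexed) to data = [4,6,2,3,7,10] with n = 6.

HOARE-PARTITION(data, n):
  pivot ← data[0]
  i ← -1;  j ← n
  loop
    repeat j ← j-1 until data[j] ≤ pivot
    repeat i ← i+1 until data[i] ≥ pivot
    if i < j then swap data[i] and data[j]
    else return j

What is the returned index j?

pivot = data[0] = 4; i = -1, j = 6
j→3 (data[3]=3≤4), i→0 (data[0]=4≥4); i<j, swap → [3,6,2,4,7,10]
j→2 (data[2]=2≤4), i→1 (data[1]=6≥4); i<j, swap → [3,2,6,4,7,10]
j→1, i→2; i≥j, return j=1. data = [3,2,6,4,7,10]

1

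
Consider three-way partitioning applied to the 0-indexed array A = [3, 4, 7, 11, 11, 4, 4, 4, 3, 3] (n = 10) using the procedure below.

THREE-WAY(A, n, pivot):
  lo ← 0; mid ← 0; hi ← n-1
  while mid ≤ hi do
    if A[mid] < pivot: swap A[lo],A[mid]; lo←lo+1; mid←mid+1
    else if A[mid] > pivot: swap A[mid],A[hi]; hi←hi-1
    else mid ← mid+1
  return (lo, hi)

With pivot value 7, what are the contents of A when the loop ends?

[3, 4, 3, 3, 4, 4, 4, 7, 11, 11]

pivot = 7; lo=0, mid=0, hi=9
A[mid]=3<7: swap A[0],A[0]; lo=1,mid=1 → [3, 4, 7, 11, 11, 4, 4, 4, 3, 3]
A[mid]=4<7: swap A[1],A[1]; lo=2,mid=2 → [3, 4, 7, 11, 11, 4, 4, 4, 3, 3]
A[mid]=7=7: mid=3
A[mid]=11>7: swap A[3],A[9]; hi=8 → [3, 4, 7, 3, 11, 4, 4, 4, 3, 11]
A[mid]=3<7: swap A[2],A[3]; lo=3,mid=4 → [3, 4, 3, 7, 11, 4, 4, 4, 3, 11]
A[mid]=11>7: swap A[4],A[8]; hi=7 → [3, 4, 3, 7, 3, 4, 4, 4, 11, 11]
A[mid]=3<7: swap A[3],A[4]; lo=4,mid=5 → [3, 4, 3, 3, 7, 4, 4, 4, 11, 11]
A[mid]=4<7: swap A[4],A[5]; lo=5,mid=6 → [3, 4, 3, 3, 4, 7, 4, 4, 11, 11]
A[mid]=4<7: swap A[5],A[6]; lo=6,mid=7 → [3, 4, 3, 3, 4, 4, 7, 4, 11, 11]
A[mid]=4<7: swap A[6],A[7]; lo=7,mid=8 → [3, 4, 3, 3, 4, 4, 4, 7, 11, 11]
end: lo=7, hi=7; A = [3, 4, 3, 3, 4, 4, 4, 7, 11, 11]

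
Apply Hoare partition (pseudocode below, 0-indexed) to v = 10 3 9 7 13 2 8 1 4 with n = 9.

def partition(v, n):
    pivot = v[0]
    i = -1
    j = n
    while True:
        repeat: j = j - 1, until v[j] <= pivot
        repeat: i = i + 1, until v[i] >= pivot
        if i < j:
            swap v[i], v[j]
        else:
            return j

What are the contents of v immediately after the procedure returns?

pivot = v[0] = 10; i = -1, j = 9
j→8 (v[8]=4≤10), i→0 (v[0]=10≥10); i<j, swap → 4 3 9 7 13 2 8 1 10
j→7 (v[7]=1≤10), i→4 (v[4]=13≥10); i<j, swap → 4 3 9 7 1 2 8 13 10
j→6, i→7; i≥j, return j=6. v = 4 3 9 7 1 2 8 13 10

4 3 9 7 1 2 8 13 10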